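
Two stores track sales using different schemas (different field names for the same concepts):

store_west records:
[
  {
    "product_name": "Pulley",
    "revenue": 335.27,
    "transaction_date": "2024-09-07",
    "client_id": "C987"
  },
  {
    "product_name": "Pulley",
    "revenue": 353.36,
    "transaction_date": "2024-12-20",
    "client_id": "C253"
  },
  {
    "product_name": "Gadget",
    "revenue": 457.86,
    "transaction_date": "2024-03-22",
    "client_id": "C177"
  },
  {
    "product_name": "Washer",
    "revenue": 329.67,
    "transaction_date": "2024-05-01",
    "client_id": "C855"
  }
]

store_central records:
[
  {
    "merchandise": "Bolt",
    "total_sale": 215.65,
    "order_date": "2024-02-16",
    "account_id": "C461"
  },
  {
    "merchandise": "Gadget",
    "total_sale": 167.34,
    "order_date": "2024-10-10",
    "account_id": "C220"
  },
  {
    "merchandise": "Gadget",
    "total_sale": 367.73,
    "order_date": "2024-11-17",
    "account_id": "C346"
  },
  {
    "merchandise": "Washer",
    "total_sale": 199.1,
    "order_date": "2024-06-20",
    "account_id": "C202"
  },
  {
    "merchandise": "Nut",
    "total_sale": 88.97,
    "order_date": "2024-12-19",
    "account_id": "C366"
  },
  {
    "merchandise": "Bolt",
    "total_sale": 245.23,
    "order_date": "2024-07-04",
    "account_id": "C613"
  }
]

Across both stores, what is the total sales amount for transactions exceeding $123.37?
2671.21

Schema mapping: "revenue" (store_west) = "total_sale" (store_central) = sale amount

Sum of sales > $123.37 in store_west: 1476.16
Sum of sales > $123.37 in store_central: 1195.05

Total: 1476.16 + 1195.05 = 2671.21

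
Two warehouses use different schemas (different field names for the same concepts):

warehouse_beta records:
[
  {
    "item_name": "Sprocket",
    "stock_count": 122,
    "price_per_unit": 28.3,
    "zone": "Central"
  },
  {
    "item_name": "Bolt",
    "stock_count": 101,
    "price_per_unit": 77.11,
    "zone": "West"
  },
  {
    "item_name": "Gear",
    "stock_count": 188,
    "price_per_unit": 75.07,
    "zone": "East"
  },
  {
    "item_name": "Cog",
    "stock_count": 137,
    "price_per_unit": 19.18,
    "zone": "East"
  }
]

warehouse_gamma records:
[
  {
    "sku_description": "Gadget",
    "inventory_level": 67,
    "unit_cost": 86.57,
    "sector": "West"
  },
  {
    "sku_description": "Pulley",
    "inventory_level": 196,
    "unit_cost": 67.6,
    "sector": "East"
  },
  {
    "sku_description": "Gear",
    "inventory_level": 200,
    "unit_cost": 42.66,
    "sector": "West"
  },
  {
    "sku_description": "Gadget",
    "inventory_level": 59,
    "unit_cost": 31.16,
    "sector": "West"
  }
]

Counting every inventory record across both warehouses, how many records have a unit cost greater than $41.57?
5

Schema mapping: "price_per_unit" (warehouse_beta) = "unit_cost" (warehouse_gamma) = unit cost

Records > $41.57 in warehouse_beta: 2
Records > $41.57 in warehouse_gamma: 3

Total count: 2 + 3 = 5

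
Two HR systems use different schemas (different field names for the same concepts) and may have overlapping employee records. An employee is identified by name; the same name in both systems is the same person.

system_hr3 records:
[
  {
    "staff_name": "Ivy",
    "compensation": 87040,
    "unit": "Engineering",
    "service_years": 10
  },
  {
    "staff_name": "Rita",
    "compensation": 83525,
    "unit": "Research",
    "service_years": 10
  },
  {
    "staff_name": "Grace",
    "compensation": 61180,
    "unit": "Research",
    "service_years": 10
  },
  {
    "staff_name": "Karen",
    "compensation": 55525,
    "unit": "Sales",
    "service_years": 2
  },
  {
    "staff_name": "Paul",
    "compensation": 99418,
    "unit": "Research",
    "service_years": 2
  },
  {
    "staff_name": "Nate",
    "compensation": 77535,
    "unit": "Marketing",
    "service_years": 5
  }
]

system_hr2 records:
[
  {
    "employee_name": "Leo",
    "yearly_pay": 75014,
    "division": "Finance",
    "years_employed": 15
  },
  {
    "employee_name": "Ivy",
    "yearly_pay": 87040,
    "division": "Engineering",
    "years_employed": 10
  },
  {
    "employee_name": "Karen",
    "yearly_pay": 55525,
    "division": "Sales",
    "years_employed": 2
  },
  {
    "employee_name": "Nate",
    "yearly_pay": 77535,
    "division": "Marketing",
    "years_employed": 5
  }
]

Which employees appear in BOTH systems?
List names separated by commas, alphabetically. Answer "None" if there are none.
Ivy, Karen, Nate

Schema mapping: "staff_name" (system_hr3) = "employee_name" (system_hr2) = employee name

Names in system_hr3: ['Grace', 'Ivy', 'Karen', 'Nate', 'Paul', 'Rita']
Names in system_hr2: ['Ivy', 'Karen', 'Leo', 'Nate']

Intersection: ['Ivy', 'Karen', 'Nate']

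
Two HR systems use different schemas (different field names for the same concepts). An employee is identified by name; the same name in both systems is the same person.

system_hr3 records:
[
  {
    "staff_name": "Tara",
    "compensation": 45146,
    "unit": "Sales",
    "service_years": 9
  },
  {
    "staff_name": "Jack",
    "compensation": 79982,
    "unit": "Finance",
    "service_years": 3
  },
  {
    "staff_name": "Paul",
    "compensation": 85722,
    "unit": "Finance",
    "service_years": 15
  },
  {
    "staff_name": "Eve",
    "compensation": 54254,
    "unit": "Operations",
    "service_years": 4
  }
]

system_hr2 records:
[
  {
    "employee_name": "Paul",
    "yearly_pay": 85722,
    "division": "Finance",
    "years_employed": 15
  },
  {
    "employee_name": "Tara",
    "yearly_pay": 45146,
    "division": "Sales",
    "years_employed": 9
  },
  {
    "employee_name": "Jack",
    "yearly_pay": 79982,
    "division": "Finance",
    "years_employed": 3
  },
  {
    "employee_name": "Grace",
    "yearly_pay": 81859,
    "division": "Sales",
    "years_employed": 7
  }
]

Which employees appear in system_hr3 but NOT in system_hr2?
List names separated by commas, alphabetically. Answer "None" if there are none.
Eve

Schema mapping: "staff_name" (system_hr3) = "employee_name" (system_hr2) = employee name

Names in system_hr3: ['Eve', 'Jack', 'Paul', 'Tara']
Names in system_hr2: ['Grace', 'Jack', 'Paul', 'Tara']

In system_hr3 but not system_hr2: ['Eve']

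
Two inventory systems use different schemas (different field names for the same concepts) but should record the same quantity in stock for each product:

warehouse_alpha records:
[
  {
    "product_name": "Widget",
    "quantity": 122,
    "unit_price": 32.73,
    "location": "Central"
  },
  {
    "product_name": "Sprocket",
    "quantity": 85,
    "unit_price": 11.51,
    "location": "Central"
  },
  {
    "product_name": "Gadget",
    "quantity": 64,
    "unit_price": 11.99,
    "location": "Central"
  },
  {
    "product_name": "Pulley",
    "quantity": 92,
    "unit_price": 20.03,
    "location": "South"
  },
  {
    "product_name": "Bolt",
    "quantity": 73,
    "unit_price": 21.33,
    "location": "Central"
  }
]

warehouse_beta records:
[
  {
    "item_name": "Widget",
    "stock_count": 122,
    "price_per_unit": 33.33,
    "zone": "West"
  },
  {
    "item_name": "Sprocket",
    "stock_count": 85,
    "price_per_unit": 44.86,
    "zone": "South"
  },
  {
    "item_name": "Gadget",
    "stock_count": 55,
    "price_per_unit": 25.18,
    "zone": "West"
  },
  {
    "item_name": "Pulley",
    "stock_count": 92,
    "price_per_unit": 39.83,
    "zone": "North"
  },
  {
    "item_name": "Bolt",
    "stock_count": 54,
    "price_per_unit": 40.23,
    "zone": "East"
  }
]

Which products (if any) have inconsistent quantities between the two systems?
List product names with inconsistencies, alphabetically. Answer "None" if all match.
Bolt, Gadget

Schema mappings:
- "product_name" (warehouse_alpha) = "item_name" (warehouse_beta) = product name
- "quantity" (warehouse_alpha) = "stock_count" (warehouse_beta) = quantity

Comparison:
  Widget: 122 vs 122 - MATCH
  Sprocket: 85 vs 85 - MATCH
  Gadget: 64 vs 55 - MISMATCH
  Pulley: 92 vs 92 - MATCH
  Bolt: 73 vs 54 - MISMATCH

Products with inconsistencies: Bolt, Gadget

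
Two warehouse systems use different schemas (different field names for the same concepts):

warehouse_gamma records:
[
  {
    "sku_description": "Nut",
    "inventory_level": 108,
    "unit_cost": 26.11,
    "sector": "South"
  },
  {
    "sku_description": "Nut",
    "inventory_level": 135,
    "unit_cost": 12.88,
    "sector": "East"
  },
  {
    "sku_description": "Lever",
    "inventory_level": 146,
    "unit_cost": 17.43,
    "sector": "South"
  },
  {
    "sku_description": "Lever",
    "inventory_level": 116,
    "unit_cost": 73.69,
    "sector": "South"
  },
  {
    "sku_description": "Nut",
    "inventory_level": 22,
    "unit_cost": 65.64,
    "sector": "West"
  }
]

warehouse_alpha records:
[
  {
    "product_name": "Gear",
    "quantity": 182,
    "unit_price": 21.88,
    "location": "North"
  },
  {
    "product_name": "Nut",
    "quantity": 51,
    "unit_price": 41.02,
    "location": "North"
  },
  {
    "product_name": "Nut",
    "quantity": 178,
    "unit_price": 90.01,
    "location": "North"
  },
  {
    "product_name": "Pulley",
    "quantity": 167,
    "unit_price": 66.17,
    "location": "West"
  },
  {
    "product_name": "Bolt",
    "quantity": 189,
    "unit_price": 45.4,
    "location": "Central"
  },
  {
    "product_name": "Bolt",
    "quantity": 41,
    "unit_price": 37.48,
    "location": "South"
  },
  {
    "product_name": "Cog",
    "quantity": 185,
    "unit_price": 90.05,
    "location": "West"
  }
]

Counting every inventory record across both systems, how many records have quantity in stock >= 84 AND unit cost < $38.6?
4

Schema mappings:
- "inventory_level" (warehouse_gamma) = "quantity" (warehouse_alpha) = quantity
- "unit_cost" (warehouse_gamma) = "unit_price" (warehouse_alpha) = unit cost

Records meeting both conditions in warehouse_gamma: 3
Records meeting both conditions in warehouse_alpha: 1

Total: 3 + 1 = 4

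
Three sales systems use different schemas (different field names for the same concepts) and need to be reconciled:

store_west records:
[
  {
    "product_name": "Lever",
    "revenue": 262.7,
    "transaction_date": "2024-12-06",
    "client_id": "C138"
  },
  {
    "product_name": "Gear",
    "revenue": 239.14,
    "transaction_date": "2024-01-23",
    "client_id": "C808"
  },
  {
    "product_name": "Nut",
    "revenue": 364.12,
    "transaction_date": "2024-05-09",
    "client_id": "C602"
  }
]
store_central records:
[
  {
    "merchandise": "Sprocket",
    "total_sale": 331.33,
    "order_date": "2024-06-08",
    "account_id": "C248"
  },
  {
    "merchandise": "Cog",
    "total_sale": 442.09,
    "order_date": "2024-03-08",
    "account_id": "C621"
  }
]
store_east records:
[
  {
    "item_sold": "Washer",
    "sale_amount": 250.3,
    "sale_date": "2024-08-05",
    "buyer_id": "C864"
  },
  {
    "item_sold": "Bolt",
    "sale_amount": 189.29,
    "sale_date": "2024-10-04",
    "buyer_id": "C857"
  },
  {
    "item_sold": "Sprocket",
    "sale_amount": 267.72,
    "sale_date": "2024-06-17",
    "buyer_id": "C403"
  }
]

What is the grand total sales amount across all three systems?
2346.69

Schema reconciliation - all amount fields map to sale amount:

store_west (revenue): 865.96
store_central (total_sale): 773.42
store_east (sale_amount): 707.31

Grand total: 2346.69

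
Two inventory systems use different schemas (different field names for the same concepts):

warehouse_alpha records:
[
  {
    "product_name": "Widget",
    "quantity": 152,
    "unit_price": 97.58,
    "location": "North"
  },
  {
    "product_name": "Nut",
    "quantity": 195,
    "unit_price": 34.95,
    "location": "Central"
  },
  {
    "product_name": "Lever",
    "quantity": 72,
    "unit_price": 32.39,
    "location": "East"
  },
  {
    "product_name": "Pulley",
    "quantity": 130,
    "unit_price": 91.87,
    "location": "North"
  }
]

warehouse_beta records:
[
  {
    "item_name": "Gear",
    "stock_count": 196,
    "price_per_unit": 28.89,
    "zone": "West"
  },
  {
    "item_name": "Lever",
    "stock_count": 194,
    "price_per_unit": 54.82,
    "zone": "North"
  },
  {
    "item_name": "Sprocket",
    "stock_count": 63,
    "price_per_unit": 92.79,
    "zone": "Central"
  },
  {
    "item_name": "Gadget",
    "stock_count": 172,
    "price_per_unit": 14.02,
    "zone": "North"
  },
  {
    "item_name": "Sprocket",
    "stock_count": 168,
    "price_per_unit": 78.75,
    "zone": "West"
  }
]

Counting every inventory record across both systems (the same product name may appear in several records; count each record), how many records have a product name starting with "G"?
2

Schema mapping: "product_name" (warehouse_alpha) = "item_name" (warehouse_beta) = product name

Records with product name starting with "G" in warehouse_alpha: 0
Records with product name starting with "G" in warehouse_beta: 2

Total: 0 + 2 = 2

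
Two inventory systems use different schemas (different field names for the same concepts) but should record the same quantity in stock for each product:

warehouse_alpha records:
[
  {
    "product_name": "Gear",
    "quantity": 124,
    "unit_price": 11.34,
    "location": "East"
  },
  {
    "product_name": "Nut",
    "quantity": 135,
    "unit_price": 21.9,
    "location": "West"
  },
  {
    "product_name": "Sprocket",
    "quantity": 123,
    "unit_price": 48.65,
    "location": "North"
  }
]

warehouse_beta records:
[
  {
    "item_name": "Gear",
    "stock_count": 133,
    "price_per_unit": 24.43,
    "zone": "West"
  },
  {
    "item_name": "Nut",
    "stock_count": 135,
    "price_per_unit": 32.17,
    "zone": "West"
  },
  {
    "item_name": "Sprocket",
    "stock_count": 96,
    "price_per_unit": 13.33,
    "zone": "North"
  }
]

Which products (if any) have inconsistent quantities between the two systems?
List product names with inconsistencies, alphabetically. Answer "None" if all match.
Gear, Sprocket

Schema mappings:
- "product_name" (warehouse_alpha) = "item_name" (warehouse_beta) = product name
- "quantity" (warehouse_alpha) = "stock_count" (warehouse_beta) = quantity

Comparison:
  Gear: 124 vs 133 - MISMATCH
  Nut: 135 vs 135 - MATCH
  Sprocket: 123 vs 96 - MISMATCH

Products with inconsistencies: Gear, Sprocket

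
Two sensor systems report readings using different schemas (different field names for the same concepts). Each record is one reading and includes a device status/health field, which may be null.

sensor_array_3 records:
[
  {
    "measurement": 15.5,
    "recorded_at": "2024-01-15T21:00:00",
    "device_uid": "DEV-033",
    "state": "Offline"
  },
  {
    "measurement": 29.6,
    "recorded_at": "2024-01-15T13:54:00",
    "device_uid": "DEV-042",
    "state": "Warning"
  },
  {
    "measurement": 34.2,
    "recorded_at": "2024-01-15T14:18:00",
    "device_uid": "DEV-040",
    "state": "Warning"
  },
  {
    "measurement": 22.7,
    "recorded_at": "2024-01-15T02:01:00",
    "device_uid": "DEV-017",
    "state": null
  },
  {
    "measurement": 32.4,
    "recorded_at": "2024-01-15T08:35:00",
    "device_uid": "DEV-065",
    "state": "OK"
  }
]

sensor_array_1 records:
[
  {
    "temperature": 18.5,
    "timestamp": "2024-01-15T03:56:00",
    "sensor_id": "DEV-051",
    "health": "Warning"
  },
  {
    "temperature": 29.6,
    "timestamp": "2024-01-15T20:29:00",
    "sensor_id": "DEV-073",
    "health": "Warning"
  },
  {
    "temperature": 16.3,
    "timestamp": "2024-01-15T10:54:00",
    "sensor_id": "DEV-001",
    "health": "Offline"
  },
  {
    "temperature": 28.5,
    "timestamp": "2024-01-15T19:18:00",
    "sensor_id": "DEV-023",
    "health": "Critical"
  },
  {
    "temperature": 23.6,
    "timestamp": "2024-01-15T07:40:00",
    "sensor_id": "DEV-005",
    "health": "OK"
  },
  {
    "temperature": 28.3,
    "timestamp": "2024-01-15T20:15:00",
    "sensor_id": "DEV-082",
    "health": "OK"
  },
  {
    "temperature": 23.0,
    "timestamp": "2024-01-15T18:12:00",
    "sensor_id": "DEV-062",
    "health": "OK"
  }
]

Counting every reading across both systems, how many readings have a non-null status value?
11

Schema mapping: "state" (sensor_array_3) = "health" (sensor_array_1) = status

Non-null in sensor_array_3: 4
Non-null in sensor_array_1: 7

Total non-null: 4 + 7 = 11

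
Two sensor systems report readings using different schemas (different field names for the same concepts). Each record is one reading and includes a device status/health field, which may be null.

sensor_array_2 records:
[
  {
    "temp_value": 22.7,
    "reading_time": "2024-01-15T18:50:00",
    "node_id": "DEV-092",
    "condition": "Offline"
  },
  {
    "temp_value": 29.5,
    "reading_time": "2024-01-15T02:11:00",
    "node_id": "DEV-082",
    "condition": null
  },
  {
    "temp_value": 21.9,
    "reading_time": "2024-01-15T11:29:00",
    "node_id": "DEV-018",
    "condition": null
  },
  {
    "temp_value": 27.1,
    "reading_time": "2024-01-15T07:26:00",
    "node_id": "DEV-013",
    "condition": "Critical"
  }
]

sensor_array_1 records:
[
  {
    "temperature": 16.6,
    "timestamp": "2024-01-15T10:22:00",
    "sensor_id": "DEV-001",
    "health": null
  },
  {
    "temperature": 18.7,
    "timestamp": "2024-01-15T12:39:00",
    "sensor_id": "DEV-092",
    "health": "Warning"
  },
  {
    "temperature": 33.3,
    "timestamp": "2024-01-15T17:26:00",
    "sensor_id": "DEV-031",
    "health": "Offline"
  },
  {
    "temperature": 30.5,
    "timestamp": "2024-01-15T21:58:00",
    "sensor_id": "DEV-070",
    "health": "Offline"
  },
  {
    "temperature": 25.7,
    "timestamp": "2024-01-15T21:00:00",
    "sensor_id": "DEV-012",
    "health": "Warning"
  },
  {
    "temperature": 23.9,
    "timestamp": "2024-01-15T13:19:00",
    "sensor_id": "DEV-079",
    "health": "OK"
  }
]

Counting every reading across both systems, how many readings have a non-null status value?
7

Schema mapping: "condition" (sensor_array_2) = "health" (sensor_array_1) = status

Non-null in sensor_array_2: 2
Non-null in sensor_array_1: 5

Total non-null: 2 + 5 = 7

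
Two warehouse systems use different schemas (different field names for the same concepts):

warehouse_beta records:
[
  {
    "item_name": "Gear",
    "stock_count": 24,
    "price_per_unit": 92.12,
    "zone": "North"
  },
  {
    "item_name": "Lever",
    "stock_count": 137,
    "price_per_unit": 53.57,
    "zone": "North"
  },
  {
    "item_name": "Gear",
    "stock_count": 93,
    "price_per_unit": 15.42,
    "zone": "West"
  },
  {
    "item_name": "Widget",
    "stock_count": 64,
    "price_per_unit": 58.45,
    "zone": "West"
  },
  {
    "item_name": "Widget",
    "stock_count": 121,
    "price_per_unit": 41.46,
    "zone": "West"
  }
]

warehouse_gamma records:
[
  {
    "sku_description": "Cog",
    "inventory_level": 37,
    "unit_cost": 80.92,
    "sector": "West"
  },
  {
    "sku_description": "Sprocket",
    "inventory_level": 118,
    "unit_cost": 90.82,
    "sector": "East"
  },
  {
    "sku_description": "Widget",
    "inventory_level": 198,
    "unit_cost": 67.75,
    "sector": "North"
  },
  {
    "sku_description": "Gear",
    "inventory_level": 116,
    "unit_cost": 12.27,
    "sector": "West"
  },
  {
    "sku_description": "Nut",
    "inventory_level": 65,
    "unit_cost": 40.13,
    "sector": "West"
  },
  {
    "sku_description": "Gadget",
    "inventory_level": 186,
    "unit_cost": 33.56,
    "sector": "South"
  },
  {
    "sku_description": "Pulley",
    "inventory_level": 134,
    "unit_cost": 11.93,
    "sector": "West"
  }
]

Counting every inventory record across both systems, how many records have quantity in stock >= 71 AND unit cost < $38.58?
4

Schema mappings:
- "stock_count" (warehouse_beta) = "inventory_level" (warehouse_gamma) = quantity
- "price_per_unit" (warehouse_beta) = "unit_cost" (warehouse_gamma) = unit cost

Records meeting both conditions in warehouse_beta: 1
Records meeting both conditions in warehouse_gamma: 3

Total: 1 + 3 = 4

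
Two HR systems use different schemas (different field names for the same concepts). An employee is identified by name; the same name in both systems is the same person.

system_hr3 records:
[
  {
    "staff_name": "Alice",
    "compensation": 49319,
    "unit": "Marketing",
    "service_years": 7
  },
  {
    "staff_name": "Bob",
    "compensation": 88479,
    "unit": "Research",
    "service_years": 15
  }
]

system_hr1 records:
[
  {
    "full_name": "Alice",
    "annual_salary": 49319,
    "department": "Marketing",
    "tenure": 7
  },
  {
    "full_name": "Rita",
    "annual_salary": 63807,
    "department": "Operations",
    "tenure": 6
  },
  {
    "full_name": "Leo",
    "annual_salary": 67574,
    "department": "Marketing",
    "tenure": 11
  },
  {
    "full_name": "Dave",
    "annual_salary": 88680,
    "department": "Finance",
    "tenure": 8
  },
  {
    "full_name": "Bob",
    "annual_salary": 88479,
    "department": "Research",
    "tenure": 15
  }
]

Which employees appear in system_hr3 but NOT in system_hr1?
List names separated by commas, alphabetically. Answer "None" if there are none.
None

Schema mapping: "staff_name" (system_hr3) = "full_name" (system_hr1) = employee name

Names in system_hr3: ['Alice', 'Bob']
Names in system_hr1: ['Alice', 'Bob', 'Dave', 'Leo', 'Rita']

In system_hr3 but not system_hr1: None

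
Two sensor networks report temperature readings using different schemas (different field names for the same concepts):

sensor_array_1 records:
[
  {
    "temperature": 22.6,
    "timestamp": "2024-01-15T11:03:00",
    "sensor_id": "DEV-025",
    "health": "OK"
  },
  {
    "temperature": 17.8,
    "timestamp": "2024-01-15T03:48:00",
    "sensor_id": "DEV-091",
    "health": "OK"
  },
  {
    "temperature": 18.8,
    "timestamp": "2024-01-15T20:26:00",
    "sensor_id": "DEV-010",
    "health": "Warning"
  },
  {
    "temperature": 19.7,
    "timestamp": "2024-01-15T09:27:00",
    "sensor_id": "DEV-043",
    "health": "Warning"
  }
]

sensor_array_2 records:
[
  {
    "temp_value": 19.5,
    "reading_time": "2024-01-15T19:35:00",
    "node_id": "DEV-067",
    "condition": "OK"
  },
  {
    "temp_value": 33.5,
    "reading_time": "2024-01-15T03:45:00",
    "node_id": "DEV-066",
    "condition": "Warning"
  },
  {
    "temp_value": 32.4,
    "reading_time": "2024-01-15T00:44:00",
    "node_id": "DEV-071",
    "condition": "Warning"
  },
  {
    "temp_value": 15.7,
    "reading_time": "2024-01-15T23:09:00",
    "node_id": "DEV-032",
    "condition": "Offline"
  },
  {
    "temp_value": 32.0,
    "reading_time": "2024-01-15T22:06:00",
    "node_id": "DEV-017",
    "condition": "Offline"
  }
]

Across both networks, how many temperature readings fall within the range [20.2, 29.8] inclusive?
1

Schema mapping: "temperature" (sensor_array_1) = "temp_value" (sensor_array_2) = temperature

Readings in [20.2, 29.8] from sensor_array_1: 1
Readings in [20.2, 29.8] from sensor_array_2: 0

Total count: 1 + 0 = 1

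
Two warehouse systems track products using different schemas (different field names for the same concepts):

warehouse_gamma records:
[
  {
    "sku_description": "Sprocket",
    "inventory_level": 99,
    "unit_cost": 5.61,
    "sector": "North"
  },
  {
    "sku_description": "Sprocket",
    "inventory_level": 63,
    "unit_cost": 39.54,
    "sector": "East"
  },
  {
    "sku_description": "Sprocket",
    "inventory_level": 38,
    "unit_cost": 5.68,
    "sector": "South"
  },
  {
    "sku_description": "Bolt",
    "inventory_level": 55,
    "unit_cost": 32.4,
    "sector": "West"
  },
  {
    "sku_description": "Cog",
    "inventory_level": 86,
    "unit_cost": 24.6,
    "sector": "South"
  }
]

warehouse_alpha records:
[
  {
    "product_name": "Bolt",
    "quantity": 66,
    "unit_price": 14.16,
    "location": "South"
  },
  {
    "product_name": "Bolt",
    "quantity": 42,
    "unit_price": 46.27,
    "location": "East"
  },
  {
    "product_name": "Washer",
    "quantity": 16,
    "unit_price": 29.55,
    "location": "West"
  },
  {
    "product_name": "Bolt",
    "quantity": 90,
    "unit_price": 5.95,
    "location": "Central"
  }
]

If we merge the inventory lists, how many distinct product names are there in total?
4

Schema mapping: "sku_description" (warehouse_gamma) = "product_name" (warehouse_alpha) = product name

Products in warehouse_gamma: ['Bolt', 'Cog', 'Sprocket']
Products in warehouse_alpha: ['Bolt', 'Washer']

Union (unique products): ['Bolt', 'Cog', 'Sprocket', 'Washer']
Count: 4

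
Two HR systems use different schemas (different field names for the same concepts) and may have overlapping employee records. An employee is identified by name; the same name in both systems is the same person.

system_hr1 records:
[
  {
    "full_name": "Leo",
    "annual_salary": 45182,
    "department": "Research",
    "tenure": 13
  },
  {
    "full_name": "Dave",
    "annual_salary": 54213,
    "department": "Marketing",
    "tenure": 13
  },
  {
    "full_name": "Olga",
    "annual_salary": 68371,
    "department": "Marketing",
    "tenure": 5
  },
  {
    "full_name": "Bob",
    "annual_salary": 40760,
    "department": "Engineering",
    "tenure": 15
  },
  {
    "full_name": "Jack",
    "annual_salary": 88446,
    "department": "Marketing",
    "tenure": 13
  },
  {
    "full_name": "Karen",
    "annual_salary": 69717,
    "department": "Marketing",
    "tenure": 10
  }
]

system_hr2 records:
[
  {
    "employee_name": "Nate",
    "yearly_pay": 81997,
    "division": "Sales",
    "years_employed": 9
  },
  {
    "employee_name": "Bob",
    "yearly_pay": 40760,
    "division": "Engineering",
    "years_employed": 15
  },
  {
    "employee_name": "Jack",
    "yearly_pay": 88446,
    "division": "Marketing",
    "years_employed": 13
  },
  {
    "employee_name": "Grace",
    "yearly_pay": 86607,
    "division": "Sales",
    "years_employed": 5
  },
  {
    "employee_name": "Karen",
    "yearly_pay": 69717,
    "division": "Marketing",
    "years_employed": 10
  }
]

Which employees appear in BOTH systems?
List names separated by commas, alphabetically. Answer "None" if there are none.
Bob, Jack, Karen

Schema mapping: "full_name" (system_hr1) = "employee_name" (system_hr2) = employee name

Names in system_hr1: ['Bob', 'Dave', 'Jack', 'Karen', 'Leo', 'Olga']
Names in system_hr2: ['Bob', 'Grace', 'Jack', 'Karen', 'Nate']

Intersection: ['Bob', 'Jack', 'Karen']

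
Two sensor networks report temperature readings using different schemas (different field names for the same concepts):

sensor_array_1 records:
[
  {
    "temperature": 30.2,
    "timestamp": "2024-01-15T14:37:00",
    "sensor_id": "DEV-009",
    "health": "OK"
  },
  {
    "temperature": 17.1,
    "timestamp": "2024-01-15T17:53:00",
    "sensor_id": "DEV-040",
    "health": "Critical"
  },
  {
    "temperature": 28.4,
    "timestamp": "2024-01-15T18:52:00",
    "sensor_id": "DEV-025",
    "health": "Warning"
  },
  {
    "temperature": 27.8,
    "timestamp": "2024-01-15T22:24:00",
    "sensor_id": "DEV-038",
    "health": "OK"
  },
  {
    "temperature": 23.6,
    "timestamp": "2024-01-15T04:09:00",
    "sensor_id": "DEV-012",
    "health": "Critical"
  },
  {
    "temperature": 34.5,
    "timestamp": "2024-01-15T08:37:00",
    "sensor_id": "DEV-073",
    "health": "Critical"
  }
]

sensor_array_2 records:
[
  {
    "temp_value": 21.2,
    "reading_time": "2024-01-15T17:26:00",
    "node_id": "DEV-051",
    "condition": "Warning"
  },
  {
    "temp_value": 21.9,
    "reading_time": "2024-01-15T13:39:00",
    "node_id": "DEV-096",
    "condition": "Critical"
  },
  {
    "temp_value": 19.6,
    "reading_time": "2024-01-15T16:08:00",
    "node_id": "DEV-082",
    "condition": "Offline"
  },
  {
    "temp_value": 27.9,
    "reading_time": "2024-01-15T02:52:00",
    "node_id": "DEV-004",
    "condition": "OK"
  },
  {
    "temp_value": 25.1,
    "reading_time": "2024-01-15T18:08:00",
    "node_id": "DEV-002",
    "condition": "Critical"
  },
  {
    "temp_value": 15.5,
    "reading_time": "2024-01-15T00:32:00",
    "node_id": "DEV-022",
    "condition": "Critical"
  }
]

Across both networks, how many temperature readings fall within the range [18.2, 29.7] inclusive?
8

Schema mapping: "temperature" (sensor_array_1) = "temp_value" (sensor_array_2) = temperature

Readings in [18.2, 29.7] from sensor_array_1: 3
Readings in [18.2, 29.7] from sensor_array_2: 5

Total count: 3 + 5 = 8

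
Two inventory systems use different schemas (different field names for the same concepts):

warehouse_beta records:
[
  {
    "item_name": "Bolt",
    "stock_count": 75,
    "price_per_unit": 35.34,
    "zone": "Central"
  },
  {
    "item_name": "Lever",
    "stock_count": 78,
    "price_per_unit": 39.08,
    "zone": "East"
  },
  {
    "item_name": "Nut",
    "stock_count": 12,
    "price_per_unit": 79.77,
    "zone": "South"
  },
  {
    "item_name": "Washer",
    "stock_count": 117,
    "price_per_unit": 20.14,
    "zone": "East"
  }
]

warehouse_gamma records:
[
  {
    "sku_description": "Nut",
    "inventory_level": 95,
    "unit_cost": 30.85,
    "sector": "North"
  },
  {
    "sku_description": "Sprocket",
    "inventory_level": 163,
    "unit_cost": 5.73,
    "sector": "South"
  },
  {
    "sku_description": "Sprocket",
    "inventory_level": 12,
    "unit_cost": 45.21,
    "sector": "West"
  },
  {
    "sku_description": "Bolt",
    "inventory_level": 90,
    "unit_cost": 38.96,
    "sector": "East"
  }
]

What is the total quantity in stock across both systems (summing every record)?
642

To reconcile these schemas, identify the field holding the quantity in stock in each system:
1. In warehouse_beta it is "stock_count"
2. In warehouse_gamma it is "inventory_level"

From warehouse_beta: 75 + 78 + 12 + 117 = 282
From warehouse_gamma: 95 + 163 + 12 + 90 = 360

Total: 282 + 360 = 642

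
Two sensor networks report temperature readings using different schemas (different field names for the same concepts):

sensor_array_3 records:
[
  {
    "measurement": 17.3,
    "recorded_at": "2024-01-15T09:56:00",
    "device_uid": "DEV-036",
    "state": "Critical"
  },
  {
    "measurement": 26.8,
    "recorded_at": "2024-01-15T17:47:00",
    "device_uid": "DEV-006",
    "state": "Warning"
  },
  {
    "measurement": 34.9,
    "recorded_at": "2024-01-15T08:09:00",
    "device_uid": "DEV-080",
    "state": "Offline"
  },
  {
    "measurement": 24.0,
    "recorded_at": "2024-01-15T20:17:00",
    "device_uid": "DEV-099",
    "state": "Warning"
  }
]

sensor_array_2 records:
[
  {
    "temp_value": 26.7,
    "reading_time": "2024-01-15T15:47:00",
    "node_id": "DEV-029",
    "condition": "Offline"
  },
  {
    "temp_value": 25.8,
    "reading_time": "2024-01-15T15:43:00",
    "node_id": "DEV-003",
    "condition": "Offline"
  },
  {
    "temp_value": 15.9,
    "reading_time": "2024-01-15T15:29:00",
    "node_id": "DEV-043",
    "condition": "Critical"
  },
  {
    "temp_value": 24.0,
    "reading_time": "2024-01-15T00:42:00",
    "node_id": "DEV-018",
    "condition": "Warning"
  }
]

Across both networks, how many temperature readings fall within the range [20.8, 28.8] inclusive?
5

Schema mapping: "measurement" (sensor_array_3) = "temp_value" (sensor_array_2) = temperature

Readings in [20.8, 28.8] from sensor_array_3: 2
Readings in [20.8, 28.8] from sensor_array_2: 3

Total count: 2 + 3 = 5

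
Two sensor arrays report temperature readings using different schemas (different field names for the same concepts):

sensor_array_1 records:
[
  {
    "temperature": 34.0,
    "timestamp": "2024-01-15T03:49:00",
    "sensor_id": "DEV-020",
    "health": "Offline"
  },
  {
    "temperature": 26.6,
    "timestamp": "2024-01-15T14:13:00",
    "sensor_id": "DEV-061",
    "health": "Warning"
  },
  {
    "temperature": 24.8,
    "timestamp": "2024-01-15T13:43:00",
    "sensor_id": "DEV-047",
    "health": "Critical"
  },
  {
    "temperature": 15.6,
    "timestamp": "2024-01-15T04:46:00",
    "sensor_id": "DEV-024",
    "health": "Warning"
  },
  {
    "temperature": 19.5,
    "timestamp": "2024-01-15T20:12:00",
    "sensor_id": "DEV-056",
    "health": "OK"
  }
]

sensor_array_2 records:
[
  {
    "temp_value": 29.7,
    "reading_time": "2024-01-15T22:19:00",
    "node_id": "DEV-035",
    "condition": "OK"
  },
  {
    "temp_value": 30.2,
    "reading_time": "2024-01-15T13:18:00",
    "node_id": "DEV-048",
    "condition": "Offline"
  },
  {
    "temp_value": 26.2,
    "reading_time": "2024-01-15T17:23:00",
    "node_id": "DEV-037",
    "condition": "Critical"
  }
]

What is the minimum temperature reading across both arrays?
15.6

Schema mapping: "temperature" (sensor_array_1) = "temp_value" (sensor_array_2) = temperature reading

Minimum in sensor_array_1: 15.6
Minimum in sensor_array_2: 26.2

Overall minimum: min(15.6, 26.2) = 15.6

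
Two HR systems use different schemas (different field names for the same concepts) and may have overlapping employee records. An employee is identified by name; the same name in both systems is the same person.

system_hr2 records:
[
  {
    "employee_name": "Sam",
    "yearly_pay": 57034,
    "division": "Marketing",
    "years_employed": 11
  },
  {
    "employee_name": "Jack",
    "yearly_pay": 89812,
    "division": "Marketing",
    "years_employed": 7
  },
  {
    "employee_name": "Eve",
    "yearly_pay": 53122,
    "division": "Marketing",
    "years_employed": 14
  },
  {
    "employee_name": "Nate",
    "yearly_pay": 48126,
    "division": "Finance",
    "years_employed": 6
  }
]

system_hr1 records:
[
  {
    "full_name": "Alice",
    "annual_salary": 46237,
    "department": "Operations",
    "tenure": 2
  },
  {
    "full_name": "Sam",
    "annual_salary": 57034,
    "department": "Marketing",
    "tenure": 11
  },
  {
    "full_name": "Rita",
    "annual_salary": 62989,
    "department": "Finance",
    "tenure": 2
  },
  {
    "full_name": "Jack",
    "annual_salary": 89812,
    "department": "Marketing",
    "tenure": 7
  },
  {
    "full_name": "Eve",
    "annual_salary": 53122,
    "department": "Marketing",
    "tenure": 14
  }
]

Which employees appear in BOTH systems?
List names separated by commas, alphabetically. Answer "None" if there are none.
Eve, Jack, Sam

Schema mapping: "employee_name" (system_hr2) = "full_name" (system_hr1) = employee name

Names in system_hr2: ['Eve', 'Jack', 'Nate', 'Sam']
Names in system_hr1: ['Alice', 'Eve', 'Jack', 'Rita', 'Sam']

Intersection: ['Eve', 'Jack', 'Sam']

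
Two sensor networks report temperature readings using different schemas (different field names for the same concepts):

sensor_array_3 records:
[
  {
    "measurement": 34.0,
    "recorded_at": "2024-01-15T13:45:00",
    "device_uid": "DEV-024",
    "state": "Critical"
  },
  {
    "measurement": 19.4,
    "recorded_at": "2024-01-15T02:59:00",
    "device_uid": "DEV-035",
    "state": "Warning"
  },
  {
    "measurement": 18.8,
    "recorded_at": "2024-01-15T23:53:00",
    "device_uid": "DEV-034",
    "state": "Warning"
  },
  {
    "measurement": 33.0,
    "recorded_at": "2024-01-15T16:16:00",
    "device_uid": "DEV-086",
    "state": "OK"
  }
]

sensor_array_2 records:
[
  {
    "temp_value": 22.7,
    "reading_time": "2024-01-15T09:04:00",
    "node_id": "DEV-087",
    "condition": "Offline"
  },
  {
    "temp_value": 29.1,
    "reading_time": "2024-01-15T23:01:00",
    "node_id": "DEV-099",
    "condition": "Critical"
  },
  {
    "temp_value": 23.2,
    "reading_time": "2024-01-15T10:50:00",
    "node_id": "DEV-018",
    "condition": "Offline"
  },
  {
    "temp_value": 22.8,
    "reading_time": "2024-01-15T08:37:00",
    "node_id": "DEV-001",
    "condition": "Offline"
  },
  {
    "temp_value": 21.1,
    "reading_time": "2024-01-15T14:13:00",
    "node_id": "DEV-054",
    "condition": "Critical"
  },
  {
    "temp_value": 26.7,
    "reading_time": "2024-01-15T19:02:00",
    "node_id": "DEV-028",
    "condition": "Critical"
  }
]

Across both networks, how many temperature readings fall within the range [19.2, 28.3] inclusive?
6

Schema mapping: "measurement" (sensor_array_3) = "temp_value" (sensor_array_2) = temperature

Readings in [19.2, 28.3] from sensor_array_3: 1
Readings in [19.2, 28.3] from sensor_array_2: 5

Total count: 1 + 5 = 6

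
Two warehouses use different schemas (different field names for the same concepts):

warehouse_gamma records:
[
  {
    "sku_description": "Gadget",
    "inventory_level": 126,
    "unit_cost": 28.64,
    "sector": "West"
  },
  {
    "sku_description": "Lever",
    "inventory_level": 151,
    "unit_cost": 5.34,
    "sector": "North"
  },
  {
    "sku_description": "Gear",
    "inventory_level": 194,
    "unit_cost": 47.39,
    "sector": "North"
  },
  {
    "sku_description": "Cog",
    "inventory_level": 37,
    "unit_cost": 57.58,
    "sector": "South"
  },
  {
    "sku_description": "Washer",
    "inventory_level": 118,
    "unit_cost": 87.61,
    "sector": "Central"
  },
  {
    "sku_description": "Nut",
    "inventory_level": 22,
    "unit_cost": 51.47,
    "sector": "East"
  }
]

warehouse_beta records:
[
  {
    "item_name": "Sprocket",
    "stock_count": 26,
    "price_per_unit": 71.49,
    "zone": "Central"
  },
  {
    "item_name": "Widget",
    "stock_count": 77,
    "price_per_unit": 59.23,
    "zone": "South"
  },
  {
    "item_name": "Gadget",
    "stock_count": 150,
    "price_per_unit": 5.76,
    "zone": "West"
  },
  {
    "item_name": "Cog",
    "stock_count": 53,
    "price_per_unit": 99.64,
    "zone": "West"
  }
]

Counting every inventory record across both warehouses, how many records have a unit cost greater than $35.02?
7

Schema mapping: "unit_cost" (warehouse_gamma) = "price_per_unit" (warehouse_beta) = unit cost

Records > $35.02 in warehouse_gamma: 4
Records > $35.02 in warehouse_beta: 3

Total count: 4 + 3 = 7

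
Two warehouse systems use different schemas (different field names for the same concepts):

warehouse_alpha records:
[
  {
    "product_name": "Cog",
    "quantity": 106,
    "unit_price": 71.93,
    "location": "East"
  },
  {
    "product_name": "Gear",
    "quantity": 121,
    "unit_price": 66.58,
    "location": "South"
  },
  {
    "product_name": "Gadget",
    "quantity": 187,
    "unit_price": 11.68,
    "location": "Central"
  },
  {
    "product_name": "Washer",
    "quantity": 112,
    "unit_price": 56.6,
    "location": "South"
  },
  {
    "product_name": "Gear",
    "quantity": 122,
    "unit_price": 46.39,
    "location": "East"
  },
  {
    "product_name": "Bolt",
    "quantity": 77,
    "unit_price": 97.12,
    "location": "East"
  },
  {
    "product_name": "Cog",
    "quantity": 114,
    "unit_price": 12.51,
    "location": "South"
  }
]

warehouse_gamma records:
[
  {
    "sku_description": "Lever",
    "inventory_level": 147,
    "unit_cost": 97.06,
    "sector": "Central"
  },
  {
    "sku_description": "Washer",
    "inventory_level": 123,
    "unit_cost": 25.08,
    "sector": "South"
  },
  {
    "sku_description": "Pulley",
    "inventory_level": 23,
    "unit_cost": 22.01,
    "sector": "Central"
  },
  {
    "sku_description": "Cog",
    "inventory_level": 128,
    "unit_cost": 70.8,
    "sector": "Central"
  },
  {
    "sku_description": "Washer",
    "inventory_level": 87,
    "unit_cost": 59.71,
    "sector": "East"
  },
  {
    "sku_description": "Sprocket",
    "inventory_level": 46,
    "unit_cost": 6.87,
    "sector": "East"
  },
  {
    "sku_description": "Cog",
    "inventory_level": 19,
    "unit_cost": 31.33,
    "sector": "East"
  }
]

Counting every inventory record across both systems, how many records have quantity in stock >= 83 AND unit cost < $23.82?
2

Schema mappings:
- "quantity" (warehouse_alpha) = "inventory_level" (warehouse_gamma) = quantity
- "unit_price" (warehouse_alpha) = "unit_cost" (warehouse_gamma) = unit cost

Records meeting both conditions in warehouse_alpha: 2
Records meeting both conditions in warehouse_gamma: 0

Total: 2 + 0 = 2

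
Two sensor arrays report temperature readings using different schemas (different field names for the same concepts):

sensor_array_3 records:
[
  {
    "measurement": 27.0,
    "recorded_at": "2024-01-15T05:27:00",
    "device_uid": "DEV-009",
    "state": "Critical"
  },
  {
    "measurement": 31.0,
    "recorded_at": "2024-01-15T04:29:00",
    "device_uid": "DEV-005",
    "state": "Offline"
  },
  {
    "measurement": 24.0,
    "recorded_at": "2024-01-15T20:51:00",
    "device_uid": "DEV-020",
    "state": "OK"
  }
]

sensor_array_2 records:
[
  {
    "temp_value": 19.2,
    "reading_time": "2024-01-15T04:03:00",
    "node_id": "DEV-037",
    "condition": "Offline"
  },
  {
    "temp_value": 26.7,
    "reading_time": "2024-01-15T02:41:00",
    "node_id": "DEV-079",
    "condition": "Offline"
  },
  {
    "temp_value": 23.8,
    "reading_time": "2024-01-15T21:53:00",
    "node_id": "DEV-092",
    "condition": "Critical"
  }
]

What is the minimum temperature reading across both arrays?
19.2

Schema mapping: "measurement" (sensor_array_3) = "temp_value" (sensor_array_2) = temperature reading

Minimum in sensor_array_3: 24.0
Minimum in sensor_array_2: 19.2

Overall minimum: min(24.0, 19.2) = 19.2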